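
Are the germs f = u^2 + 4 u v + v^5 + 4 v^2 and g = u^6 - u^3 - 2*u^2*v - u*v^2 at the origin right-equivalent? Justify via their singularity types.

No.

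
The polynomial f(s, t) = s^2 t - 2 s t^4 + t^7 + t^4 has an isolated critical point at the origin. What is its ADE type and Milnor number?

The Hessian of f at 0 is [[0, 0], [0, 0]] with rank 0, so corank 2. A Groebner basis of the Jacobian ideal J(f) in C{s,t} is {s^3, s^2/4 + t^3, s*t}; counting standard monomials gives mu = 5. Corank 2; j^3 = s^2*t has shape L^2 M (L != M), so D-series; mu = 5 gives D_5.

Type D_5, Milnor number mu = 5.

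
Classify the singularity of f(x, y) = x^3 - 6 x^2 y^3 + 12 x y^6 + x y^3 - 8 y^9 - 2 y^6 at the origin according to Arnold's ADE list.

E_{7}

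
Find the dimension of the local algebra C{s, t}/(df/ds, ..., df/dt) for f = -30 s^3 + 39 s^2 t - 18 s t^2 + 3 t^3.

The Hessian of f at 0 is [[0, 0], [0, 0]] with rank 0, so corank 2. A Groebner basis of the Jacobian ideal J(f) in C{s,t} is {t^3, s^2 - 3*t^2/11, s*t - 6*t^2/11}; counting standard monomials gives mu = 4. Corank 2; j^3 = -3*(2*s - t)*(5*s^2 - 4*s*t + t^2) splits into three distinct lines over C (the quadratic factor has nonzero discriminant), so D_4.

4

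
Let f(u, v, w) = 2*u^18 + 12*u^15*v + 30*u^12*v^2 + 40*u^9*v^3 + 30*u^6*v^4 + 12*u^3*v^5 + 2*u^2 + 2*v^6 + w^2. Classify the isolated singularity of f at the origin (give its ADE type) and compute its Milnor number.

The Hessian of f at 0 has rank 2. Corank 1: A-series; mu = 5 gives A_5.

Type A_{5}, Milnor number mu = 5.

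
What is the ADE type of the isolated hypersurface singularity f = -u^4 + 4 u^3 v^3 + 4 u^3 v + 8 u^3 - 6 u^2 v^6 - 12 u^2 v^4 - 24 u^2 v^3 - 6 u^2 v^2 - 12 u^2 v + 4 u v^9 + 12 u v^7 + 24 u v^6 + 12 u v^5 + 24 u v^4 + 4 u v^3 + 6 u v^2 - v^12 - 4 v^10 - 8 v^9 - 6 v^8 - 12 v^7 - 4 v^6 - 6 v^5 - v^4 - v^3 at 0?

E_{6}

The Hessian of f at 0 has rank 0. Corank 2; j^3 = (2*u - v)^3 is a perfect cube, so E-series; the 4-jet and mu = 6 give E_6.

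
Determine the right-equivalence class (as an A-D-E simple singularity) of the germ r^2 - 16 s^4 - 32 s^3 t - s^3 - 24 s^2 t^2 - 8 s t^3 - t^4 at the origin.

The Hessian of f at 0 has rank 1. Corank 2; j^3 = -s^3 is a perfect cube, so E-series; the 4-jet and mu = 6 give E_6.

E_6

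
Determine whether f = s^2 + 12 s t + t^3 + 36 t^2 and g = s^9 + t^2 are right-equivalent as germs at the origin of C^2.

The Hessian of f at 0 is [[2, 12], [12, 72]] with rank 1, so corank 1. A Groebner basis of the Jacobian ideal J(f) in C{s,t} is {t^2, s + 6*t}; counting standard monomials gives mu = 2. Corank 1: A-series; mu = 2 gives A_2. The Hessian of g at 0 is [[0, 0], [0, 2]] with rank 1, so corank 1. A Groebner basis of the Jacobian ideal J(g) in C{s,t} is {s^8, t}; counting standard monomials gives mu = 8. Corank 1: A-series; mu = 8 gives A_8. f is A_2 but g is A_8, hence not right-equivalent.

No.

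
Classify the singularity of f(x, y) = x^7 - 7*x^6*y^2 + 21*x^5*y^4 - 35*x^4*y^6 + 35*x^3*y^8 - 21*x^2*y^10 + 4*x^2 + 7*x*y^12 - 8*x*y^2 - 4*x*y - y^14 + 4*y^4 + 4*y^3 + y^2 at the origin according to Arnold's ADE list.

A_6

The Hessian of f at 0 is [[8, -4], [-4, 2]] with rank 1, so corank 1. A Groebner basis of the Jacobian ideal J(f) in C{x,y} is {x^3 - 3*x^2*y/2 + 3*x^2/4 - x*y/2 + x/16 - y/32, -x + y^2 + y/2}; counting standard monomials gives mu = 6. Corank 1: A-series; mu = 6 gives A_6.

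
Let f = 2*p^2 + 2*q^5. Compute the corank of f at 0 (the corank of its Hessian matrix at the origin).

1

Hessian at 0 has rank 1.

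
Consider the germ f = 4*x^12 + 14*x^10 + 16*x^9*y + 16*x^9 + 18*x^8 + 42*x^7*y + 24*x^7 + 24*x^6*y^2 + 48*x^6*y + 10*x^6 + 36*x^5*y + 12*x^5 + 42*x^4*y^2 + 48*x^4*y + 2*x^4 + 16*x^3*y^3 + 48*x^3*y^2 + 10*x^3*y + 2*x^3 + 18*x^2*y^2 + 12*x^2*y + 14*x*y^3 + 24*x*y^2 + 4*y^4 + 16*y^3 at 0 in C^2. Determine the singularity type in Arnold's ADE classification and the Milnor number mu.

The Hessian of f at 0 has rank 0. Corank 2; j^3 = 2*(x + 2*y)^3 is a perfect cube, so E-series; the 4-jet and mu = 7 give E_7.

Type E_{7}, Milnor number mu = 7.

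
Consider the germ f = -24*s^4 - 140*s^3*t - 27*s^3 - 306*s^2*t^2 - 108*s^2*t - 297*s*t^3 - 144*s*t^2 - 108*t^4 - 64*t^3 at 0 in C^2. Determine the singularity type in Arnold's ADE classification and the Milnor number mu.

Type E_{7}, Milnor number mu = 7.

The Hessian of f at 0 is [[0, 0], [0, 0]] with rank 0, so corank 2. A Groebner basis of the Jacobian ideal J(f) in C{s,t} is {19683*s^2/4 + 13122*s*t + t^4 + 27*t^3/4 + 8748*t^2, s^3 + 459*s^2 + 1224*s*t + 3*t^3 + 816*t^2, s^2*t - 891*s^2/4 - 594*s*t - 25*t^3/12 - 396*t^2, 81*s^2 + s*t^2 + 216*s*t + 13*t^3/9 + 144*t^2}; counting standard monomials gives mu = 7. Corank 2; j^3 = -(3*s + 4*t)^3 is a perfect cube, so E-series; the 4-jet and mu = 7 give E_7.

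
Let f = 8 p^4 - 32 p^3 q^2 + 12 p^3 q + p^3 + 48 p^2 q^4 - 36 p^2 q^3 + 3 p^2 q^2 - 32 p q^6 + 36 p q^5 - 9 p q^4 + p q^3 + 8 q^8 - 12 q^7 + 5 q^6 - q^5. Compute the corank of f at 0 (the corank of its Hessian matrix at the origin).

2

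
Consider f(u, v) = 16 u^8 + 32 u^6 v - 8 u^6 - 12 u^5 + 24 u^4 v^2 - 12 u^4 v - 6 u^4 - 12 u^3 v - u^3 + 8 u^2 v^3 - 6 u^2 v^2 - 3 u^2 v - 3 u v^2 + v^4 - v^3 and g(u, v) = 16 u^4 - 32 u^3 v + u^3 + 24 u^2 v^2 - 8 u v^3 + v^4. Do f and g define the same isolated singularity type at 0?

The Hessian of f at 0 has rank 0. Corank 2; j^3 = -(u + v)^3 is a perfect cube, so E-series; the 4-jet and mu = 6 give E_6. The Hessian of g at 0 has rank 0. Corank 2; j^3 = u^3 is a perfect cube, so E-series; the 4-jet and mu = 6 give E_6. Both have type E_6, hence right-equivalent.

Yes.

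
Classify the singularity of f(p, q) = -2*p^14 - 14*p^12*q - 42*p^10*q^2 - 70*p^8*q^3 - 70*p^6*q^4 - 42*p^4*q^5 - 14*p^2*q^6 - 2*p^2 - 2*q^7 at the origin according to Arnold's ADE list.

The Hessian of f at 0 has rank 1. Corank 1: A-series; mu = 6 gives A_6.

A_6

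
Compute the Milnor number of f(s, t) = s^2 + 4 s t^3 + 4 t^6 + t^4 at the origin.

3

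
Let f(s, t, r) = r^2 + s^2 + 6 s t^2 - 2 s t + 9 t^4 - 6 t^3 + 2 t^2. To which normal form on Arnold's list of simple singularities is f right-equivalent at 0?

The Hessian of f at 0 is [[2, -2, 0], [-2, 4, 0], [0, 0, 2]] with rank 3, so corank 0. A Groebner basis of the Jacobian ideal J(f) in C{s,t,r} is {s, t, r}; counting standard monomials gives mu = 1. Corank 0: nondegenerate Morse point, so A_1.

A1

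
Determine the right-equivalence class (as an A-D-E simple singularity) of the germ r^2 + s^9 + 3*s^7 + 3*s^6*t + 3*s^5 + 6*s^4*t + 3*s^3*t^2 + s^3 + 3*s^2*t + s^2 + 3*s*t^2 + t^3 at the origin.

A_{2}

The Hessian of f at 0 has rank 2. Corank 1: A-series; mu = 2 gives A_2.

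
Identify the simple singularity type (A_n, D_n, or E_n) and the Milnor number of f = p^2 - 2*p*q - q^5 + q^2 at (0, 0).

The Hessian of f at 0 has rank 1. Corank 1: A-series; mu = 4 gives A_4.

Type A4, Milnor number mu = 4.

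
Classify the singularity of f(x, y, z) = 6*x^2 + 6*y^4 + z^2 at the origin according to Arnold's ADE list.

A_{3}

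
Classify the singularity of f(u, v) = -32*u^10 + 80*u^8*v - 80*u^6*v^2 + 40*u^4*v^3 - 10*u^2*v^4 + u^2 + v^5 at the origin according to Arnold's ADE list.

The Hessian of f at 0 has rank 1. Corank 1: A-series; mu = 4 gives A_4.

A_{4}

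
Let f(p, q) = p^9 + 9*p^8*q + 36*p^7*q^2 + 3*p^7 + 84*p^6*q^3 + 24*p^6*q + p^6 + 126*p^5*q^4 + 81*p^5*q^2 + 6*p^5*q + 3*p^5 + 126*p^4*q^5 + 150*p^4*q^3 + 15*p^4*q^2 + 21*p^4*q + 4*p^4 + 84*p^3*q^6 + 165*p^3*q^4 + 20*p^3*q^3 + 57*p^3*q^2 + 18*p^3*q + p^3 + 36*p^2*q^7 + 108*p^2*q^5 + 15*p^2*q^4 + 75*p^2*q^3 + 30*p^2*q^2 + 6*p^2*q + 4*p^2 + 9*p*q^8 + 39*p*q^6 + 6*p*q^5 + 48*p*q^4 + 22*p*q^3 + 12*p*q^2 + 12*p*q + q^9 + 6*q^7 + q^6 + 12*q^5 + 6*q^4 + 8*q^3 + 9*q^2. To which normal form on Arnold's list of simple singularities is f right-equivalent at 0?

The Hessian of f at 0 is [[8, 12], [12, 18]] with rank 1, so corank 1. A Groebner basis of the Jacobian ideal J(f) in C{p,q} is {q^2, p + 3*q/2}; counting standard monomials gives mu = 2. Corank 1: A-series; mu = 2 gives A_2.

A2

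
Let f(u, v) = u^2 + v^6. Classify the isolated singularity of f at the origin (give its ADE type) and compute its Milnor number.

Type A_5, Milnor number mu = 5.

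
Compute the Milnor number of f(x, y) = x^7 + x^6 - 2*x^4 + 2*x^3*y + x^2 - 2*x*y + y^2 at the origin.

6

The Hessian of f at 0 is [[2, -2], [-2, 2]] with rank 1, so corank 1. A Groebner basis of the Jacobian ideal J(f) in C{x,y} is {-x*y + y^4 + y^2, x*y^2 - x/3 - 2*y^3/3 + y/3, x^2 - 2*x*y + y^2}; counting standard monomials gives mu = 6. Corank 1: A-series; mu = 6 gives A_6.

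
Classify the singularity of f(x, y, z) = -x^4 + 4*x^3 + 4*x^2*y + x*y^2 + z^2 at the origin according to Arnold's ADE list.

D_5

The Hessian of f at 0 has rank 1. Corank 2; j^3 = x*(2*x + y)^2 has shape L^2 M (L != M), so D-series; mu = 5 gives D_5.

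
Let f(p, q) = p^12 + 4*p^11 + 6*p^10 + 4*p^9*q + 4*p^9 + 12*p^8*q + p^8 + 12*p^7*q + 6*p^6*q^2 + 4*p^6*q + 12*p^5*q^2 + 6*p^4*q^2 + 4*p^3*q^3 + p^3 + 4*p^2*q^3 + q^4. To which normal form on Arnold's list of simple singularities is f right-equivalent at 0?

E_6

The Hessian of f at 0 is [[0, 0], [0, 0]] with rank 0, so corank 2. A Groebner basis of the Jacobian ideal J(f) in C{p,q} is {q^3, p^2}; counting standard monomials gives mu = 6. Corank 2; j^3 = p^3 is a perfect cube, so E-series; the 4-jet and mu = 6 give E_6.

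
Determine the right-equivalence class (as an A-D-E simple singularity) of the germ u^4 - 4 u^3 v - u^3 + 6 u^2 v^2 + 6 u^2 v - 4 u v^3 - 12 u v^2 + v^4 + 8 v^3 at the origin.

E_{6}

The Hessian of f at 0 is [[0, 0], [0, 0]] with rank 0, so corank 2. A Groebner basis of the Jacobian ideal J(f) in C{u,v} is {v^4, u*v^2 - 5*v^3/3, u^2 - 4*u*v + 4*v^2}; counting standard monomials gives mu = 6. Corank 2; j^3 = -(u - 2*v)^3 is a perfect cube, so E-series; the 4-jet and mu = 6 give E_6.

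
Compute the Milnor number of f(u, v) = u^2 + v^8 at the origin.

The Hessian of f at 0 has rank 1. Corank 1: A-series; mu = 7 gives A_7.

7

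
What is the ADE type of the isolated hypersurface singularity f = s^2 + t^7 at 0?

The Hessian of f at 0 has rank 1. Corank 1: A-series; mu = 6 gives A_6.

A6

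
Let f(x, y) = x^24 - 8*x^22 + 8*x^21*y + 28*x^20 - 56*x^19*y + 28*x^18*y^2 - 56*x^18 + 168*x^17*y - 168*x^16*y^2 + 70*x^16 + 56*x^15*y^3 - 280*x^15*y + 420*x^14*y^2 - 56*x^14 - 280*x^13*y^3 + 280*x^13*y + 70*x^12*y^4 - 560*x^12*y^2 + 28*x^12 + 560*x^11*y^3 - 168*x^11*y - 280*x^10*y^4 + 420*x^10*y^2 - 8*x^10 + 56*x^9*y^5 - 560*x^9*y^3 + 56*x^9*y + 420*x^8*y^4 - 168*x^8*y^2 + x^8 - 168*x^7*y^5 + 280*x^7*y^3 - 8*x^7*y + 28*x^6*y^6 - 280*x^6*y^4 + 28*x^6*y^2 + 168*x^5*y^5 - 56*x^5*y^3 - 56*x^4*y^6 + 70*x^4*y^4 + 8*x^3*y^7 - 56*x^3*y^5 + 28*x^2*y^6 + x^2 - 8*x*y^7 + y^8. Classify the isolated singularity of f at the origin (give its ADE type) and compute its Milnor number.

The Hessian of f at 0 has rank 1. Corank 1: A-series; mu = 7 gives A_7.

Type A_7, Milnor number mu = 7.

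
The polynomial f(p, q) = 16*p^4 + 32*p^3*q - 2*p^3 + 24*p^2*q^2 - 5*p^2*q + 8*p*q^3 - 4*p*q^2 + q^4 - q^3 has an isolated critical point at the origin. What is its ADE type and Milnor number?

Type D5, Milnor number mu = 5.

The Hessian of f at 0 has rank 0. Corank 2; j^3 = -(p + q)^2*(2*p + q) has shape L^2 M (L != M), so D-series; mu = 5 gives D_5.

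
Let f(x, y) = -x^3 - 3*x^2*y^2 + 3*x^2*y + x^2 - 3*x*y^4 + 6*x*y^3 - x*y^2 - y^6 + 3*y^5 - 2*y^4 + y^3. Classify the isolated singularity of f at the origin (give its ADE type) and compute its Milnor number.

The Hessian of f at 0 has rank 1. Corank 1: A-series; mu = 2 gives A_2.

Type A_{2}, Milnor number mu = 2.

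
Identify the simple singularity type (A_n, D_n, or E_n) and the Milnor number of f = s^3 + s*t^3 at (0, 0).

The Hessian of f at 0 is [[0, 0], [0, 0]] with rank 0, so corank 2. A Groebner basis of the Jacobian ideal J(f) in C{s,t} is {s^3, s*t^2, 3*s^2 + t^3}; counting standard monomials gives mu = 7. Corank 2; j^3 = s^3 is a perfect cube, so E-series; the 4-jet and mu = 7 give E_7.

Type E_7, Milnor number mu = 7.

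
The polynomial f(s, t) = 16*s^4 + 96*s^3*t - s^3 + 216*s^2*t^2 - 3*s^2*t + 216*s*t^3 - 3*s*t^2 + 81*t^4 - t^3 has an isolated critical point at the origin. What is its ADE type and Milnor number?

Type E6, Milnor number mu = 6.

The Hessian of f at 0 is [[0, 0], [0, 0]] with rank 0, so corank 2. A Groebner basis of the Jacobian ideal J(f) in C{s,t} is {t^4, s*t^2 + 7*t^3/6, s^2 + 2*s*t + t^2}; counting standard monomials gives mu = 6. Corank 2; j^3 = -(s + t)^3 is a perfect cube, so E-series; the 4-jet and mu = 6 give E_6.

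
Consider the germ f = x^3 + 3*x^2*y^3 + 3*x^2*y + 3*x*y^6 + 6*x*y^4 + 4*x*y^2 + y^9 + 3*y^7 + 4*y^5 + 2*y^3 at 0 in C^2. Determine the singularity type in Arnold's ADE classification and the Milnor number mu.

Type D_{4}, Milnor number mu = 4.

The Hessian of f at 0 is [[0, 0], [0, 0]] with rank 0, so corank 2. A Groebner basis of the Jacobian ideal J(f) in C{x,y} is {y^3, x^2 - 2*y^2/3, x*y + y^2}; counting standard monomials gives mu = 4. Corank 2; j^3 = (x + y)*(x^2 + 2*x*y + 2*y^2) splits into three distinct lines over C (the quadratic factor has nonzero discriminant), so D_4.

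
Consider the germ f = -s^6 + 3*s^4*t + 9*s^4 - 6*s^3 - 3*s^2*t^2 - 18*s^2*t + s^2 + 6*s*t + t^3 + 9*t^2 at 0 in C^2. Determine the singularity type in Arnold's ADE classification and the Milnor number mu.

The Hessian of f at 0 has rank 1. Corank 1: A-series; mu = 2 gives A_2.

Type A2, Milnor number mu = 2.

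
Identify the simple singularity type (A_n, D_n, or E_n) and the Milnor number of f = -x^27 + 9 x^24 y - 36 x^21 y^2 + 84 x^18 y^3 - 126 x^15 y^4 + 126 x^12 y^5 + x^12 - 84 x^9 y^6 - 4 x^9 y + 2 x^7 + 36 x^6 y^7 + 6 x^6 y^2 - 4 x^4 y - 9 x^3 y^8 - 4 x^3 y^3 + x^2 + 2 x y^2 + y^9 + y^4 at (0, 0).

The Hessian of f at 0 is [[2, 0], [0, 0]] with rank 1, so corank 1. A Groebner basis of the Jacobian ideal J(f) in C{x,y} is {x^4, x^3*y - x/2 - y^2/2, x^2 + x*y^2, x*y + y^3}; counting standard monomials gives mu = 8. Corank 1: A-series; mu = 8 gives A_8.

Type A8, Milnor number mu = 8.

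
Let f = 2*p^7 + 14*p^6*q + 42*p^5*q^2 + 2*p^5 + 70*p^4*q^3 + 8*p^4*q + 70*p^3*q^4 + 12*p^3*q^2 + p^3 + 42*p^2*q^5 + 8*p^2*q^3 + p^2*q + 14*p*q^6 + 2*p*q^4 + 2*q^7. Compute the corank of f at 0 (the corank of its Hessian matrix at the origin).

2

Hessian at 0 has rank 0.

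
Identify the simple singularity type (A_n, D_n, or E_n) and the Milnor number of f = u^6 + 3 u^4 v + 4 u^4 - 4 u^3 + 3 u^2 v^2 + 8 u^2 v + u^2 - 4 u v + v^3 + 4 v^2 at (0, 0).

Type A2, Milnor number mu = 2.

The Hessian of f at 0 has rank 1. Corank 1: A-series; mu = 2 gives A_2.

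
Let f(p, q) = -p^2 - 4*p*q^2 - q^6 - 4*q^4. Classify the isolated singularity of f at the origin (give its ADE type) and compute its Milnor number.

Type A_{5}, Milnor number mu = 5.

The Hessian of f at 0 has rank 1. Corank 1: A-series; mu = 5 gives A_5.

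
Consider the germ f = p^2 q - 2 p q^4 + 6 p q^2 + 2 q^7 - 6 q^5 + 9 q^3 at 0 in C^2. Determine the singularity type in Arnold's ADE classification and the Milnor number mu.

Type D_8, Milnor number mu = 8.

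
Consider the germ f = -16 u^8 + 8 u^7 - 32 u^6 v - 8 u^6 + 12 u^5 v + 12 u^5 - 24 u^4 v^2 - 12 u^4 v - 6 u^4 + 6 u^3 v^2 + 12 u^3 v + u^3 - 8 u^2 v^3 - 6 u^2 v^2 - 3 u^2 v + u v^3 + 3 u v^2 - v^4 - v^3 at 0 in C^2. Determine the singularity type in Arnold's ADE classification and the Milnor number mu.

Type E7, Milnor number mu = 7.

The Hessian of f at 0 has rank 0. Corank 2; j^3 = (u - v)^3 is a perfect cube, so E-series; the 4-jet and mu = 7 give E_7.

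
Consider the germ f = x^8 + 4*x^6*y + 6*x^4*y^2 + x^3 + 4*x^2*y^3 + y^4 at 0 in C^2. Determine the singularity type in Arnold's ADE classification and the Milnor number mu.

Type E_{6}, Milnor number mu = 6.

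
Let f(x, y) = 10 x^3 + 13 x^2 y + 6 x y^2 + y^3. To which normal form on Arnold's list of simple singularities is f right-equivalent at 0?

D_{4}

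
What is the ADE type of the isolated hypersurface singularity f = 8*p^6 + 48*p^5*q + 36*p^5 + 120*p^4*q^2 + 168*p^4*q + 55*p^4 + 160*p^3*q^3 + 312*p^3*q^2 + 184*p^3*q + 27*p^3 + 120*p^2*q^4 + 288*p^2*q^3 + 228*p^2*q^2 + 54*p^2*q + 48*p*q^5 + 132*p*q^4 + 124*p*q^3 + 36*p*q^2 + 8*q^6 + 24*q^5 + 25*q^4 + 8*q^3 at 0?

The Hessian of f at 0 is [[0, 0], [0, 0]] with rank 0, so corank 2. A Groebner basis of the Jacobian ideal J(f) in C{p,q} is {p^3 + 27*p^2 + 36*p*q + 12*q^2, p^2*q - 36*p^2 - 48*p*q - 16*q^2, 189*p^2/4 + p*q^2 + 63*p*q + 21*q^2, -243*p^2/4 - 81*p*q + q^3 - 27*q^2}; counting standard monomials gives mu = 6. Corank 2; j^3 = (3*p + 2*q)^3 is a perfect cube, so E-series; the 4-jet and mu = 6 give E_6.

E6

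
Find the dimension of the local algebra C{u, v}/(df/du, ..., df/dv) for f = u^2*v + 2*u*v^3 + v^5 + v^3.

The Hessian of f at 0 is [[0, 0], [0, 0]] with rank 0, so corank 2. A Groebner basis of the Jacobian ideal J(f) in C{u,v} is {v^3, u^2 + 3*v^2, u*v}; counting standard monomials gives mu = 4. Corank 2; j^3 = v*(u^2 + v^2) splits into three distinct lines over C (the quadratic factor has nonzero discriminant), so D_4.

4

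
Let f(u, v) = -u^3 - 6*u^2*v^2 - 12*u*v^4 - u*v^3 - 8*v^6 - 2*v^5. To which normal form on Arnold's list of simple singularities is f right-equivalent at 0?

E_{7}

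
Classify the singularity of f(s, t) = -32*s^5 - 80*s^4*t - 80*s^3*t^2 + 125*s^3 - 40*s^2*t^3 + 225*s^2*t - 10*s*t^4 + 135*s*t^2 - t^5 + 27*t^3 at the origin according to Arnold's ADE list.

The Hessian of f at 0 has rank 0. Corank 2; j^3 = (5*s + 3*t)^3 is a perfect cube, so E-series; the 5-jet and mu = 8 give E_8.

E_8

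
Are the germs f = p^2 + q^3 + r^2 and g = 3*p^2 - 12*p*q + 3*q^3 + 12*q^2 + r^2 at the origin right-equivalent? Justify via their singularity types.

The Hessian of f at 0 has rank 2. Corank 1: A-series; mu = 2 gives A_2. The Hessian of g at 0 has rank 2. Corank 1: A-series; mu = 2 gives A_2. Both have type A_2, hence right-equivalent.

Yes.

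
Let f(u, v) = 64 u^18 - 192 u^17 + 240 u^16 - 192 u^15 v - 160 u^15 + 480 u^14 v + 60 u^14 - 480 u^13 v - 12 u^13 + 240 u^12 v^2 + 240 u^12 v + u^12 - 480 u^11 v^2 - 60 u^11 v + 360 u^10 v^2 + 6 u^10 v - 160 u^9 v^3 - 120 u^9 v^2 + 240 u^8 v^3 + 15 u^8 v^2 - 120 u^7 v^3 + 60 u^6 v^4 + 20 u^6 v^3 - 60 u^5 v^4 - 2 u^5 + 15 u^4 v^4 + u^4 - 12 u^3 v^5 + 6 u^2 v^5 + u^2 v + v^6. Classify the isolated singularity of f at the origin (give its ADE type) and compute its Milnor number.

The Hessian of f at 0 is [[0, 0], [0, 0]] with rank 0, so corank 2. A Groebner basis of the Jacobian ideal J(f) in C{u,v} is {u^2/6 + v^5, u^3, u*v}; counting standard monomials gives mu = 7. Corank 2; j^3 = u^2*v has shape L^2 M (L != M), so D-series; mu = 7 gives D_7.

Type D_{7}, Milnor number mu = 7.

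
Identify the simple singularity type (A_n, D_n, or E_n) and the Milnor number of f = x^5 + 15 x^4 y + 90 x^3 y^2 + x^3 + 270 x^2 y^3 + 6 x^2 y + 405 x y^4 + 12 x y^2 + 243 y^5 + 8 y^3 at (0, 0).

Type E_{8}, Milnor number mu = 8.

The Hessian of f at 0 has rank 0. Corank 2; j^3 = (x + 2*y)^3 is a perfect cube, so E-series; the 5-jet and mu = 8 give E_8.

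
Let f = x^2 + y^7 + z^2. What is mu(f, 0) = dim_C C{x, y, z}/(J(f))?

6

The Hessian of f at 0 is [[2, 0, 0], [0, 0, 0], [0, 0, 2]] with rank 2, so corank 1. A Groebner basis of the Jacobian ideal J(f) in C{x,y,z} is {y^6, x, z}; counting standard monomials gives mu = 6. Corank 1: A-series; mu = 6 gives A_6.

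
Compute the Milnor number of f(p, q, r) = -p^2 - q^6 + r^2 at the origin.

The Hessian of f at 0 has rank 2. Corank 1: A-series; mu = 5 gives A_5.

5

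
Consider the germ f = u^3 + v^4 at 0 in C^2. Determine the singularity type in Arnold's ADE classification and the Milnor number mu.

Type E_{6}, Milnor number mu = 6.

The Hessian of f at 0 is [[0, 0], [0, 0]] with rank 0, so corank 2. A Groebner basis of the Jacobian ideal J(f) in C{u,v} is {v^3, u^2}; counting standard monomials gives mu = 6. Corank 2; j^3 = u^3 is a perfect cube, so E-series; the 4-jet and mu = 6 give E_6.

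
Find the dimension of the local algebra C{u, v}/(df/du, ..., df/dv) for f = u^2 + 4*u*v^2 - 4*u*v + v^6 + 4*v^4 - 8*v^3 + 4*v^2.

The Hessian of f at 0 is [[2, -4], [-4, 8]] with rank 1, so corank 1. A Groebner basis of the Jacobian ideal J(f) in C{u,v} is {u^3 + 6*u^2 - 20*u*v - 8*u + 16*v, u^2*v + 2*u^2 - 6*u*v - 2*u + 4*v, u/2 + v^2 - v}; counting standard monomials gives mu = 5. Corank 1: A-series; mu = 5 gives A_5.

5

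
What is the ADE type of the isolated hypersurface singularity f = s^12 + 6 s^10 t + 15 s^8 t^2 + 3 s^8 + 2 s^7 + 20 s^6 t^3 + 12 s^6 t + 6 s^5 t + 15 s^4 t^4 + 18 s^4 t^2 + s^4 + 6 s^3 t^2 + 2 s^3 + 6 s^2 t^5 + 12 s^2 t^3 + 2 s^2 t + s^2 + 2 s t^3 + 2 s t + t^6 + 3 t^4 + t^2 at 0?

The Hessian of f at 0 has rank 1. Corank 1: A-series; mu = 3 gives A_3.

A3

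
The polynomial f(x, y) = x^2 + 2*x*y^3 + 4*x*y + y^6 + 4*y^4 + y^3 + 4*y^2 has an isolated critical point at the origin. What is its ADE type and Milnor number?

The Hessian of f at 0 has rank 1. Corank 1: A-series; mu = 2 gives A_2.

Type A_{2}, Milnor number mu = 2.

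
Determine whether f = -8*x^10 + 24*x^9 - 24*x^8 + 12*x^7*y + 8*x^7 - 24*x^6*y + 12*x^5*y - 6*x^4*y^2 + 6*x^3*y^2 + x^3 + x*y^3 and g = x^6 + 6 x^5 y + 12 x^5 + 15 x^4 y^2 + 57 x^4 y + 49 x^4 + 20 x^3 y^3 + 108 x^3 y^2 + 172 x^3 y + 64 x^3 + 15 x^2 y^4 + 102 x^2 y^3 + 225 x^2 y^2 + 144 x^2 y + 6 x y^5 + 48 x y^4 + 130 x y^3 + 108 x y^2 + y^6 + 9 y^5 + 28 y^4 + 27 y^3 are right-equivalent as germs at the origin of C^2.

The Hessian of f at 0 has rank 0. Corank 2; j^3 = x^3 is a perfect cube, so E-series; the 4-jet and mu = 7 give E_7. The Hessian of g at 0 has rank 0. Corank 2; j^3 = (4*x + 3*y)^3 is a perfect cube, so E-series; the 4-jet and mu = 6 give E_6. f is E_7 but g is E_6, hence not right-equivalent.

No.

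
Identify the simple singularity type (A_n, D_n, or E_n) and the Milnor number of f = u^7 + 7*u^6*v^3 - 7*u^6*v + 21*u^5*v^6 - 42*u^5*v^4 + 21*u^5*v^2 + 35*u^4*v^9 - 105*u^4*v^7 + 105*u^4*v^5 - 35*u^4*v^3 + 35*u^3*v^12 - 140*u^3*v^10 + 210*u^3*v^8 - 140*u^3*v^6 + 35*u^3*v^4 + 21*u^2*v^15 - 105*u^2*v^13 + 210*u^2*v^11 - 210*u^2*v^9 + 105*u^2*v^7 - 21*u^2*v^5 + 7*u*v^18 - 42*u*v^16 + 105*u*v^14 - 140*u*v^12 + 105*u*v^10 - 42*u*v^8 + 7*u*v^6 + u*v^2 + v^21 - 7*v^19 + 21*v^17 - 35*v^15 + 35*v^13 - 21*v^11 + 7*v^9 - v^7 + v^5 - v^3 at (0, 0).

Type D_8, Milnor number mu = 8.

The Hessian of f at 0 is [[0, 0], [0, 0]] with rank 0, so corank 2. A Groebner basis of the Jacobian ideal J(f) in C{u,v} is {u^6 + v^2/7, v^3, u*v - v^2}; counting standard monomials gives mu = 8. Corank 2; j^3 = v^2*(u - v) has shape L^2 M (L != M), so D-series; mu = 8 gives D_8.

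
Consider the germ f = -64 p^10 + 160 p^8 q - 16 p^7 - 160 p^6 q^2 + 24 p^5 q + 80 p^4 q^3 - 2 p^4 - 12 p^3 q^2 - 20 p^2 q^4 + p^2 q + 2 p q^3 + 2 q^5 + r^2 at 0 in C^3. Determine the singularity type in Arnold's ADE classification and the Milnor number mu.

Type D_6, Milnor number mu = 6.

The Hessian of f at 0 is [[0, 0, 0], [0, 0, 0], [0, 0, 2]] with rank 1, so corank 2. A Groebner basis of the Jacobian ideal J(f) in C{p,q,r} is {p^3, p^2*q, -p^2/4 + p*q^2, p*q + q^3, r}; counting standard monomials gives mu = 6. Corank 2; j^3 = p^2*q has shape L^2 M (L != M), so D-series; mu = 6 gives D_6.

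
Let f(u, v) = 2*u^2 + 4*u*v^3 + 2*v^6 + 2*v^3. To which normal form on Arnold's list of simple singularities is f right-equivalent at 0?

The Hessian of f at 0 has rank 1. Corank 1: A-series; mu = 2 gives A_2.

A_{2}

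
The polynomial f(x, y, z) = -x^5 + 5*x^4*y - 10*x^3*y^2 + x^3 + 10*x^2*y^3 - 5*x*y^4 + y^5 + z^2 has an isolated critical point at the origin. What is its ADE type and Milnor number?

The Hessian of f at 0 is [[0, 0, 0], [0, 0, 0], [0, 0, 2]] with rank 1, so corank 2. A Groebner basis of the Jacobian ideal J(f) in C{x,y,z} is {y^5, x*y^3 - y^4/4, x^2, z}; counting standard monomials gives mu = 8. Corank 2; j^3 = x^3 is a perfect cube, so E-series; the 5-jet and mu = 8 give E_8.

Type E8, Milnor number mu = 8.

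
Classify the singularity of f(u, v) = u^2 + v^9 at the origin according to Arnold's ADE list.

A8

The Hessian of f at 0 is [[2, 0], [0, 0]] with rank 1, so corank 1. A Groebner basis of the Jacobian ideal J(f) in C{u,v} is {v^8, u}; counting standard monomials gives mu = 8. Corank 1: A-series; mu = 8 gives A_8.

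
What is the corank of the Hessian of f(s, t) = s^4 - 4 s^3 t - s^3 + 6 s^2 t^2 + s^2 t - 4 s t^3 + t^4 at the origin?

2

The Hessian at 0 is [[0, 0], [0, 0]] of rank 0; hence corank 2.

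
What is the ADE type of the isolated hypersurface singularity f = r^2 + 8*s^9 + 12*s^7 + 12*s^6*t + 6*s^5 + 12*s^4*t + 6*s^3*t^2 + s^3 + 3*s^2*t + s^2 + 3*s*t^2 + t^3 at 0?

A2

The Hessian of f at 0 is [[2, 0, 0], [0, 0, 0], [0, 0, 2]] with rank 2, so corank 1. A Groebner basis of the Jacobian ideal J(f) in C{s,t,r} is {t^2, s, r}; counting standard monomials gives mu = 2. Corank 1: A-series; mu = 2 gives A_2.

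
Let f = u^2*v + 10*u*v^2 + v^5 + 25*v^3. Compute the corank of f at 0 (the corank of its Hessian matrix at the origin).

Hessian at 0 has rank 0.

2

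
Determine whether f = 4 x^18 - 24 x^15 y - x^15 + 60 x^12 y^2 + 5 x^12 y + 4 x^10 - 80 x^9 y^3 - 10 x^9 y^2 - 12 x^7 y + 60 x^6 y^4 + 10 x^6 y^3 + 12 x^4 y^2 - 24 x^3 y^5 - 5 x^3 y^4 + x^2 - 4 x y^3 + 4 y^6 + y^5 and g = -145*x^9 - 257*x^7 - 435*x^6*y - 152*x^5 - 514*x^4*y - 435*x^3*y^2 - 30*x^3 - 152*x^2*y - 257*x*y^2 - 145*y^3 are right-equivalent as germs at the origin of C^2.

The Hessian of f at 0 has rank 1. Corank 1: A-series; mu = 4 gives A_4. The Hessian of g at 0 has rank 0. Corank 2; j^3 = -(3*x + 5*y)*(10*x^2 + 34*x*y + 29*y^2) splits into three distinct lines over C (the quadratic factor has nonzero discriminant), so D_4. f is A_4 but g is D_4, hence not right-equivalent.

No.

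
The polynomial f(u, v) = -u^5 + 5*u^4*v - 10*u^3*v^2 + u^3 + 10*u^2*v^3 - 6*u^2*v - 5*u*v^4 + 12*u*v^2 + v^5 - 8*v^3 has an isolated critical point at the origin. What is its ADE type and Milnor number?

The Hessian of f at 0 is [[0, 0], [0, 0]] with rank 0, so corank 2. A Groebner basis of the Jacobian ideal J(f) in C{u,v} is {v^5, u*v^3 - 7*v^4/4, u^2 - 4*u*v + 4*v^2}; counting standard monomials gives mu = 8. Corank 2; j^3 = (u - 2*v)^3 is a perfect cube, so E-series; the 5-jet and mu = 8 give E_8.

Type E8, Milnor number mu = 8.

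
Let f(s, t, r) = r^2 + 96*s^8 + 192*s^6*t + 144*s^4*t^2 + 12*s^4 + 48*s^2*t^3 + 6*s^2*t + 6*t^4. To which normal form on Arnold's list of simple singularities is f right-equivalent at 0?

The Hessian of f at 0 is [[0, 0, 0], [0, 0, 0], [0, 0, 2]] with rank 1, so corank 2. A Groebner basis of the Jacobian ideal J(f) in C{s,t,r} is {s^3, s^2/4 + t^3, s*t, r}; counting standard monomials gives mu = 5. Corank 2; j^3 = 6*s^2*t has shape L^2 M (L != M), so D-series; mu = 5 gives D_5.

D_{5}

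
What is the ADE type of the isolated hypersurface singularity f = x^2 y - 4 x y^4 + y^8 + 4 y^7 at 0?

The Hessian of f at 0 has rank 0. Corank 2; j^3 = x^2*y has shape L^2 M (L != M), so D-series; mu = 9 gives D_9.

D9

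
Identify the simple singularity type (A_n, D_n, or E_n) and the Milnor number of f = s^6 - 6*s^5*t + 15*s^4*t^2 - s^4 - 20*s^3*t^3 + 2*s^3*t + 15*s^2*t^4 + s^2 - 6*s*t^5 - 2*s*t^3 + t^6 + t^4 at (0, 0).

The Hessian of f at 0 is [[2, 0], [0, 0]] with rank 1, so corank 1. A Groebner basis of the Jacobian ideal J(f) in C{s,t} is {t^3, s}; counting standard monomials gives mu = 3. Corank 1: A-series; mu = 3 gives A_3.

Type A_3, Milnor number mu = 3.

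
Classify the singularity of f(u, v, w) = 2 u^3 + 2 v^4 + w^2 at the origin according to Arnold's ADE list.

The Hessian of f at 0 has rank 1. Corank 2; j^3 = 2*u^3 is a perfect cube, so E-series; the 4-jet and mu = 6 give E_6.

E6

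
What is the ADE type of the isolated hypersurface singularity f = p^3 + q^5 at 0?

E_{8}

The Hessian of f at 0 is [[0, 0], [0, 0]] with rank 0, so corank 2. A Groebner basis of the Jacobian ideal J(f) in C{p,q} is {q^4, p^2}; counting standard monomials gives mu = 8. Corank 2; j^3 = p^3 is a perfect cube, so E-series; the 5-jet and mu = 8 give E_8.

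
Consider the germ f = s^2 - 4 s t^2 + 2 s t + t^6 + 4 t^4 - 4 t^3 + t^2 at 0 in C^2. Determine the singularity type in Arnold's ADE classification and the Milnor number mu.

The Hessian of f at 0 is [[2, 2], [2, 2]] with rank 1, so corank 1. A Groebner basis of the Jacobian ideal J(f) in C{s,t} is {s^3 - 3*s^2/2 - 5*s*t/2 - s/2 - t/2, s^2*t + s^2 + 3*s*t/2 + s/4 + t/4, -s/2 + t^2 - t/2}; counting standard monomials gives mu = 5. Corank 1: A-series; mu = 5 gives A_5.

Type A5, Milnor number mu = 5.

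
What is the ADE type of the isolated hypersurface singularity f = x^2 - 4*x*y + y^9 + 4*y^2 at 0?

The Hessian of f at 0 has rank 1. Corank 1: A-series; mu = 8 gives A_8.

A_8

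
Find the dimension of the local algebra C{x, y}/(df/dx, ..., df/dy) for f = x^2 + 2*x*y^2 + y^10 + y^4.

9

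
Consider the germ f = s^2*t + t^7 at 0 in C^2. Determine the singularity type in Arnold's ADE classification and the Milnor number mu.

The Hessian of f at 0 has rank 0. Corank 2; j^3 = s^2*t has shape L^2 M (L != M), so D-series; mu = 8 gives D_8.

Type D_{8}, Milnor number mu = 8.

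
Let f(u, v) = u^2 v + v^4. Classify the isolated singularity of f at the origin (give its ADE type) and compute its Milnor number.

The Hessian of f at 0 is [[0, 0], [0, 0]] with rank 0, so corank 2. A Groebner basis of the Jacobian ideal J(f) in C{u,v} is {u^3, u^2/4 + v^3, u*v}; counting standard monomials gives mu = 5. Corank 2; j^3 = u^2*v has shape L^2 M (L != M), so D-series; mu = 5 gives D_5.

Type D_5, Milnor number mu = 5.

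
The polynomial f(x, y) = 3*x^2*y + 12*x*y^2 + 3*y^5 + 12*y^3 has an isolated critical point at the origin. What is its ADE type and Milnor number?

Type D_6, Milnor number mu = 6.

The Hessian of f at 0 has rank 0. Corank 2; j^3 = 3*y*(x + 2*y)^2 has shape L^2 M (L != M), so D-series; mu = 6 gives D_6.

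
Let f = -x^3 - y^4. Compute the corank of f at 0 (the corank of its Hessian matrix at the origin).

The Hessian at 0 is [[0, 0], [0, 0]] of rank 0; hence corank 2.

2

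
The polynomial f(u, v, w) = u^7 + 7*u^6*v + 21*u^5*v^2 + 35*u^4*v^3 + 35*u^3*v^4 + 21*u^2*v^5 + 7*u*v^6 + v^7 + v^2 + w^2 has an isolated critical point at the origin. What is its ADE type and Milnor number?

Type A_6, Milnor number mu = 6.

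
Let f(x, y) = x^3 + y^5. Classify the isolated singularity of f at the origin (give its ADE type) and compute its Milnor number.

Type E_{8}, Milnor number mu = 8.

The Hessian of f at 0 has rank 0. Corank 2; j^3 = x^3 is a perfect cube, so E-series; the 5-jet and mu = 8 give E_8.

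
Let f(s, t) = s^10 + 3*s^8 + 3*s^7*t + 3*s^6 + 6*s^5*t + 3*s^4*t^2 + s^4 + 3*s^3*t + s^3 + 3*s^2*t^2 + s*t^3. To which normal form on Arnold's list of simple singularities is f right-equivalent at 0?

E7

The Hessian of f at 0 has rank 0. Corank 2; j^3 = s^3 is a perfect cube, so E-series; the 4-jet and mu = 7 give E_7.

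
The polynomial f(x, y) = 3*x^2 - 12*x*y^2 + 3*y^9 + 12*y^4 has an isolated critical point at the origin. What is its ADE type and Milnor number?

The Hessian of f at 0 is [[6, 0], [0, 0]] with rank 1, so corank 1. A Groebner basis of the Jacobian ideal J(f) in C{x,y} is {x^4, -x/2 + y^2}; counting standard monomials gives mu = 8. Corank 1: A-series; mu = 8 gives A_8.

Type A_{8}, Milnor number mu = 8.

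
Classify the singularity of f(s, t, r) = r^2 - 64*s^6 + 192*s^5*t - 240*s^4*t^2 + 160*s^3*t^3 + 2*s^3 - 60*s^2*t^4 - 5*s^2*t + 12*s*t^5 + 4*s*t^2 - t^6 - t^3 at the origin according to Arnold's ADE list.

The Hessian of f at 0 is [[0, 0, 0], [0, 0, 0], [0, 0, 2]] with rank 1, so corank 2. A Groebner basis of the Jacobian ideal J(f) in C{s,t,r} is {s*t/12 + t^5 - t^2/12, s*t^2 - t^3, s^2 - 3*s*t/2 + t^2/2, r}; counting standard monomials gives mu = 7. Corank 2; j^3 = (s - t)^2*(2*s - t) has shape L^2 M (L != M), so D-series; mu = 7 gives D_7.

D_{7}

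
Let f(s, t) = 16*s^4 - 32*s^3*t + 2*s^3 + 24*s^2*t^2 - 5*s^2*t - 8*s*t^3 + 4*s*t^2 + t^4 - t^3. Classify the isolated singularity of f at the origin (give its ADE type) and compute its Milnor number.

Type D5, Milnor number mu = 5.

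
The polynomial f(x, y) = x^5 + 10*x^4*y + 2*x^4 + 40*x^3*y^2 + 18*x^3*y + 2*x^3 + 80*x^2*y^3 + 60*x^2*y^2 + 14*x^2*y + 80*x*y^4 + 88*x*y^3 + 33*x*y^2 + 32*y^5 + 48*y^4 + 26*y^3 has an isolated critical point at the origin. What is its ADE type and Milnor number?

Type D_{4}, Milnor number mu = 4.

The Hessian of f at 0 is [[0, 0], [0, 0]] with rank 0, so corank 2. A Groebner basis of the Jacobian ideal J(f) in C{x,y} is {y^3, x^2 - 3*y^2/2, x*y + 3*y^2/2}; counting standard monomials gives mu = 4. Corank 2; j^3 = (x + 2*y)*(2*x^2 + 10*x*y + 13*y^2) splits into three distinct lines over C (the quadratic factor has nonzero discriminant), so D_4.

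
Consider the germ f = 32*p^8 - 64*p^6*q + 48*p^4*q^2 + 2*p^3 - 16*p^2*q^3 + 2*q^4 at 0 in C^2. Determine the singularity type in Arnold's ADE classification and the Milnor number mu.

The Hessian of f at 0 is [[0, 0], [0, 0]] with rank 0, so corank 2. A Groebner basis of the Jacobian ideal J(f) in C{p,q} is {q^3, p^2}; counting standard monomials gives mu = 6. Corank 2; j^3 = 2*p^3 is a perfect cube, so E-series; the 4-jet and mu = 6 give E_6.

Type E6, Milnor number mu = 6.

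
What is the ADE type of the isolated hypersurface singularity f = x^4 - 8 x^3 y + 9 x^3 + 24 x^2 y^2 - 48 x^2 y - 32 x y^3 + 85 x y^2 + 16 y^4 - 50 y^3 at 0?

The Hessian of f at 0 has rank 0. Corank 2; j^3 = (x - 2*y)*(3*x - 5*y)^2 has shape L^2 M (L != M), so D-series; mu = 5 gives D_5.

D5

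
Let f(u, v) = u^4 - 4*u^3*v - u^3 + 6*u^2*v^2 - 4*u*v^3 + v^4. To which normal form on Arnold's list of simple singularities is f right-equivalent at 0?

The Hessian of f at 0 is [[0, 0], [0, 0]] with rank 0, so corank 2. A Groebner basis of the Jacobian ideal J(f) in C{u,v} is {v^4, u*v^2 - v^3/3, u^2}; counting standard monomials gives mu = 6. Corank 2; j^3 = -u^3 is a perfect cube, so E-series; the 4-jet and mu = 6 give E_6.

E_{6}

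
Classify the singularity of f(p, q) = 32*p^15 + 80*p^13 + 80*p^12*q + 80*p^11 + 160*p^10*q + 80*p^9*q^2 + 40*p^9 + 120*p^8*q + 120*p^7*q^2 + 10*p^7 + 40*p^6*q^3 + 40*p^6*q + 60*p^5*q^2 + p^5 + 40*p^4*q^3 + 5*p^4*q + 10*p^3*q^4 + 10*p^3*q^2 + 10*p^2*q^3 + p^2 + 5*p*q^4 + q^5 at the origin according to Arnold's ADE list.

A_4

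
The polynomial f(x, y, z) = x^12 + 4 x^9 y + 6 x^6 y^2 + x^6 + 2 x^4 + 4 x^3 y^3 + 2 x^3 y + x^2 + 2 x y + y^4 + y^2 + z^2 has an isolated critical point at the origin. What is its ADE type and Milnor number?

Type A_3, Milnor number mu = 3.

The Hessian of f at 0 has rank 2. Corank 1: A-series; mu = 3 gives A_3.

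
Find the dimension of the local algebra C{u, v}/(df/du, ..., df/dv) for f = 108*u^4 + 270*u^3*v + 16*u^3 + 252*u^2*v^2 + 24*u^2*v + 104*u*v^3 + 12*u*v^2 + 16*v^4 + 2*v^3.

7

The Hessian of f at 0 is [[0, 0], [0, 0]] with rank 0, so corank 2. A Groebner basis of the Jacobian ideal J(f) in C{u,v} is {256*u^2/3 + 256*u*v/3 + v^4 + 8*v^3/9 + 64*v^2/3, u^3 + 28*u^2/3 + 28*u*v/3 + 2*v^3/9 + 7*v^2/3, u^2*v - 104*u^2/9 - 104*u*v/9 - 10*v^3/27 - 26*v^2/9, 32*u^2/3 + u*v^2 + 32*u*v/3 + 11*v^3/18 + 8*v^2/3}; counting standard monomials gives mu = 7. Corank 2; j^3 = 2*(2*u + v)^3 is a perfect cube, so E-series; the 4-jet and mu = 7 give E_7.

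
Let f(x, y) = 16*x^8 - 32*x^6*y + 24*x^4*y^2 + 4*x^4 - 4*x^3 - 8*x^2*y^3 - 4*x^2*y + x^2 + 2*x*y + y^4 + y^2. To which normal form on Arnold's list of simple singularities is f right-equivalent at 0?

The Hessian of f at 0 is [[2, 2], [2, 2]] with rank 1, so corank 1. A Groebner basis of the Jacobian ideal J(f) in C{x,y} is {x^2 - x/2 - y/2, x*y + x/2 + y/2, -x/2 + y^2 - y/2}; counting standard monomials gives mu = 3. Corank 1: A-series; mu = 3 gives A_3.

A_{3}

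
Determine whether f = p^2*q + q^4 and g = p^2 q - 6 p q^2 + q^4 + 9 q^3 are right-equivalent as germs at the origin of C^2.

The Hessian of f at 0 is [[0, 0], [0, 0]] with rank 0, so corank 2. A Groebner basis of the Jacobian ideal J(f) in C{p,q} is {p^3, p^2/4 + q^3, p*q}; counting standard monomials gives mu = 5. Corank 2; j^3 = p^2*q has shape L^2 M (L != M), so D-series; mu = 5 gives D_5. The Hessian of g at 0 is [[0, 0], [0, 0]] with rank 0, so corank 2. A Groebner basis of the Jacobian ideal J(g) in C{p,q} is {p^3 + 27*p^2/4 - 243*q^2/4, p^2/4 + q^3 - 9*q^2/4, p*q - 3*q^2}; counting standard monomials gives mu = 5. Corank 2; j^3 = q*(p - 3*q)^2 has shape L^2 M (L != M), so D-series; mu = 5 gives D_5. Both have type D_5, hence right-equivalent.

Yes.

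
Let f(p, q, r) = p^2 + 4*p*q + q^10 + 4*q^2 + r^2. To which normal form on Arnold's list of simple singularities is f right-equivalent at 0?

A_{9}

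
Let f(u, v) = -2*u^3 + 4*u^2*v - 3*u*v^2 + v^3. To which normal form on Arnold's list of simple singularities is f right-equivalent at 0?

D_4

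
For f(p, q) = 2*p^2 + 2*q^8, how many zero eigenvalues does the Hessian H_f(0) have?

1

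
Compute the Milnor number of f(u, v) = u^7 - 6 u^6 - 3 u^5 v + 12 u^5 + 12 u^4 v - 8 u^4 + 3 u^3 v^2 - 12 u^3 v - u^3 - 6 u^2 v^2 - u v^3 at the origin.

7

The Hessian of f at 0 has rank 0. Corank 2; j^3 = -u^3 is a perfect cube, so E-series; the 4-jet and mu = 7 give E_7.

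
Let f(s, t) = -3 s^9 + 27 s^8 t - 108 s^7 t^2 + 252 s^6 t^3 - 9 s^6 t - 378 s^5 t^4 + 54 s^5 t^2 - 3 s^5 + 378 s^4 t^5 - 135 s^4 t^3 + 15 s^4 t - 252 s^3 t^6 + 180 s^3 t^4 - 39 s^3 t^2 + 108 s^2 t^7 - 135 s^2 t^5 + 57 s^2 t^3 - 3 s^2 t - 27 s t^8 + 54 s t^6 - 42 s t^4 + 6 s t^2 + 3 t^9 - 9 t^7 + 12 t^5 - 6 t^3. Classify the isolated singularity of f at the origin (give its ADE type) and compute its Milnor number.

The Hessian of f at 0 has rank 0. Corank 2; j^3 = -3*t*(s^2 - 2*s*t + 2*t^2) splits into three distinct lines over C (the quadratic factor has nonzero discriminant), so D_4.

Type D_4, Milnor number mu = 4.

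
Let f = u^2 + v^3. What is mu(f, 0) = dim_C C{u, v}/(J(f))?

2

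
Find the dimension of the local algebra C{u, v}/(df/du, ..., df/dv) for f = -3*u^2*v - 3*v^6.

The Hessian of f at 0 has rank 0. Corank 2; j^3 = -3*u^2*v has shape L^2 M (L != M), so D-series; mu = 7 gives D_7.

7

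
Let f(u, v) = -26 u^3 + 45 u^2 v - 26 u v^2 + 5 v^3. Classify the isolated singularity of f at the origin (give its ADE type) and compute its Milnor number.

The Hessian of f at 0 has rank 0. Corank 2; j^3 = -(2*u - v)*(13*u^2 - 16*u*v + 5*v^2) splits into three distinct lines over C (the quadratic factor has nonzero discriminant), so D_4.

Type D4, Milnor number mu = 4.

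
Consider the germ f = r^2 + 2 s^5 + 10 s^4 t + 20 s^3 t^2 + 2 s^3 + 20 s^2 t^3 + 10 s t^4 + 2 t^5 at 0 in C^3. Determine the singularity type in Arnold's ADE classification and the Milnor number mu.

Type E8, Milnor number mu = 8.

The Hessian of f at 0 has rank 1. Corank 2; j^3 = 2*s^3 is a perfect cube, so E-series; the 5-jet and mu = 8 give E_8.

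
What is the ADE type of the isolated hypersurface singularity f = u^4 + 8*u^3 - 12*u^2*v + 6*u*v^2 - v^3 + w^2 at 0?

E_6

The Hessian of f at 0 is [[0, 0, 0], [0, 0, 0], [0, 0, 2]] with rank 1, so corank 2. A Groebner basis of the Jacobian ideal J(f) in C{u,v,w} is {v^4, u*v^2 - v^3/3, u^2 - u*v + v^2/4, w}; counting standard monomials gives mu = 6. Corank 2; j^3 = (2*u - v)^3 is a perfect cube, so E-series; the 4-jet and mu = 6 give E_6.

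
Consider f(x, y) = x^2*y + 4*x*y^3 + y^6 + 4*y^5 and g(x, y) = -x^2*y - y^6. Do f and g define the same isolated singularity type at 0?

Yes.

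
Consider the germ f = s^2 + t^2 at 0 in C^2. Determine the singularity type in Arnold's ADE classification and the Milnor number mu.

Type A_1, Milnor number mu = 1.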